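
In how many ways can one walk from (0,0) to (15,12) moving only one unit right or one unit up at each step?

Each path is a sequence of 27 steps with 15 rights: C(27,15) = 17383860.

17383860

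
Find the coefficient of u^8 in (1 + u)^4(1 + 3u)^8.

259119

Coefficient of u^8 = Σ_{j} C(4,j)·1^j·C(8,8-j)·3^(8-j) for j from 0 to 4.
= 6561 + 69984 + 122472 + 54432 + 5670 = 259119.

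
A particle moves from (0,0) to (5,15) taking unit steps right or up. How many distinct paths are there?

15504

Each path is a sequence of 20 steps with 5 rights: C(20,5) = 15504.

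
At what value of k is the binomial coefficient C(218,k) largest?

109

C(218,k) is maximized at k = 218/2 = 109.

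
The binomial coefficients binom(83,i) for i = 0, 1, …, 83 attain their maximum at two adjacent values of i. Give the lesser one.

41

For odd n = 83, C(83,i) peaks at i = (n−1)/2 and (n+1)/2; the lesser is 41.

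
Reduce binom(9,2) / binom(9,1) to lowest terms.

C(n,k+1)/C(n,k) = (n−k)/(k+1) = (9−1)/(1+1) = 8/2 = 4.

4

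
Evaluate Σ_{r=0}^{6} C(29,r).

621616

1 + 29 + 406 + 3654 + 23751 + 118755 + 475020 = 621616.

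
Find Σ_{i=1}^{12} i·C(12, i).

24576

Differentiating (1+x)^12 and setting x=1: Σ i·C(12,i) = 12·2^11 = 24576.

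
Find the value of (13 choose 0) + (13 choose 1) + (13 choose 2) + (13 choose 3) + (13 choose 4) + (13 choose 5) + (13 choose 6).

4096

1 + 13 + 78 + 286 + 715 + 1287 + 1716 = 4096.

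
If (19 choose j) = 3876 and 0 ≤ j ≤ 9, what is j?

4

C(19,j) increases on 0 ≤ j ≤ 9. C(19,3) = 969 and C(19,4) = 3876, so j = 4.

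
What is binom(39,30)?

C(39,30) = C(39,9) by symmetry.
C(39,9) = (39·38·37·36·35·34·33·32·31) / 9! = 76899763100160 / 362880 = 211915132.

211915132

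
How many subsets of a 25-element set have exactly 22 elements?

Choose the 22 positions: C(25,22) = 2300.

2300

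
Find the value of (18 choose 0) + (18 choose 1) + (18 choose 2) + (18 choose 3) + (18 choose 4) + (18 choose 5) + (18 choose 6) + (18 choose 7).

1 + 18 + 153 + 816 + 3060 + 8568 + 18564 + 31824 = 63004.

63004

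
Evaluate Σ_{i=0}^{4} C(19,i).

5036

1 + 19 + 171 + 969 + 3876 = 5036.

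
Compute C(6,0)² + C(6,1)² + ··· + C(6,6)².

924

By Vandermonde's identity, Σ C(6,i)² = C(12,6) = 924.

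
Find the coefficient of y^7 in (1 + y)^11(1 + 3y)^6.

537900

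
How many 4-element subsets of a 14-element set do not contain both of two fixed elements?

935

All 4-subsets: C(14,4) = 1001. Those containing both fixed elements: C(12,2) = 66.
1001 − 66 = 935.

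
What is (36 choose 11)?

C(36,11) = (36·35·34·33·32·31·30·29·28·27·26) / 11! = 23982224839372800 / 39916800 = 600805296.

600805296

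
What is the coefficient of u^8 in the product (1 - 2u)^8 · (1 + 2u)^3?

1280

Coefficient of u^8 = Σ_{j} C(8,j)·(-2)^j·C(3,8-j)·2^(8-j) for j from 5 to 8.
= (-14336) + 21504 + (-6144) + 256 = 1280.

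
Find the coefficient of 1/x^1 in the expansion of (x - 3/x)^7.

General term: C(7,j)·(x)^j·(-3/x)^(7-j), with x-exponent 1j − 1(7−j) = 2j − 7.
Set 2j − 7 = -1: j = 3.
C(7,3) = 35; 1^3 = 1; (-3)^4 = 81.
Coefficient = 35 · 1 · 81 = 2835.

2835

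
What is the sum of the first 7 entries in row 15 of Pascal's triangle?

9949

1 + 15 + 105 + 455 + 1365 + 3003 + 5005 = 9949.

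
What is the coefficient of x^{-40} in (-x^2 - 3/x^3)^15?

-71744535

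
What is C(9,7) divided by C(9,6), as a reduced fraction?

3/7

C(n,k+1)/C(n,k) = (n−k)/(k+1) = (9−6)/(6+1) = 3/7.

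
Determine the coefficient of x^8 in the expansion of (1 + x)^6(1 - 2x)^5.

120

Coefficient of x^8 = Σ_{j} C(6,j)·1^j·C(5,8-j)·(-2)^(8-j) for j from 3 to 6.
= (-640) + 1200 + (-480) + 40 = 120.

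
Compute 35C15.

3247943160

C(35,15) = (35·34·33·32·31·30·29·28·27·26·25·24·23·22·21) / 15! = 4247252019052922880000 / 1307674368000 = 3247943160.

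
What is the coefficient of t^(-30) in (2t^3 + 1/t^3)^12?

24

General term: C(12,j)·(2t^3)^j·(1/t^3)^(12-j), with t-exponent 3j − 3(12−j) = 6j − 36.
Set 6j − 36 = -30: j = 1.
C(12,1) = 12; 2^1 = 2; 1^11 = 1.
Coefficient = 12 · 2 · 1 = 24.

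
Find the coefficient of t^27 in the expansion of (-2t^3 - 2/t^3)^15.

General term: C(15,j)·(-2t^3)^j·(-2/t^3)^(15-j), with t-exponent 3j − 3(15−j) = 6j − 45.
Set 6j − 45 = 27: j = 12.
C(15,12) = 455; (-2)^12 = 4096; (-2)^3 = -8.
Coefficient = 455 · 4096 · (-8) = -14909440.

-14909440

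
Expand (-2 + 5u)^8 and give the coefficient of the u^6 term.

The general term is C(8,j)·(-2)^j·(5u)^(8-j); the u^6 term has j = 2.
C(8,2) = 28.
Coefficient = C(8,2) · (-2)^2 · 5^6 = 28 · 4 · 15625 = 1750000.

1750000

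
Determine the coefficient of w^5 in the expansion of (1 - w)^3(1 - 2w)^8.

-6608

Coefficient of w^5 = Σ_{j} C(3,j)·(-1)^j·C(8,5-j)·(-2)^(5-j) for j from 0 to 3.
= (-1792) + (-3360) + (-1344) + (-112) = -6608.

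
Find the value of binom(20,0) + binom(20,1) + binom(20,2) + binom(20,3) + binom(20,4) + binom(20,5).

21700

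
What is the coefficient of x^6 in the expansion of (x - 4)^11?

-473088

The general term is C(11,j)·(x)^j·(-4)^(11-j); the x^6 term has j = 6.
C(11,6) = 462.
Coefficient = C(11,6) · (-4)^5 = 462 · (-1024) = -473088.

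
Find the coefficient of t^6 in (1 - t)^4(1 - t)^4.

28

(1 - t)^4(1 - t)^4 = (1 - t)^8, so the coefficient of t^6 is C(8,6)·(-1)^6 = 28·1 = 28.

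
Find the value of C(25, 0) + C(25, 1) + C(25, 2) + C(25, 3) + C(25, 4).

15276

1 + 25 + 300 + 2300 + 12650 = 15276.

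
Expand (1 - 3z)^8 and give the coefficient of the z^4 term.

5670

The general term is C(8,j)·(1)^j·(-3z)^(8-j); the z^4 term has j = 4.
C(8,4) = 70.
Coefficient = C(8,4) · (-3)^4 = 70 · 81 = 5670.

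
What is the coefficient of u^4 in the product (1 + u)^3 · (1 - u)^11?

-11

Coefficient of u^4 = Σ_{j} C(3,j)·1^j·C(11,4-j)·(-1)^(4-j) for j from 0 to 3.
= 330 + (-495) + 165 + (-11) = -11.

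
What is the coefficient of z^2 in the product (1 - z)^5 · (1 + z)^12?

16

Coefficient of z^2 = Σ_{j} C(5,j)·(-1)^j·C(12,2-j)·1^(2-j) for j from 0 to 2.
= 66 + (-60) + 10 = 16.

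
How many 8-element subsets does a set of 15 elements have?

6435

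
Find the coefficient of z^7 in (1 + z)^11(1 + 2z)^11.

Coefficient of z^7 = Σ_{j} C(11,j)·1^j·C(11,7-j)·2^(7-j) for j from 0 to 7.
= 42240 + 325248 + 813120 + 871200 + 435600 + 101640 + 10164 + 330 = 2599542.

2599542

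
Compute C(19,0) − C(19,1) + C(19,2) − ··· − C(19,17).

The partial alternating sum Σ_{k=0}^{17} (−1)^k C(19,k) = (−1)^17 C(18,17) = -18.

-18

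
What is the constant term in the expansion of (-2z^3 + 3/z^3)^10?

-1959552

General term: C(10,j)·(-2z^3)^j·(3/z^3)^(10-j), with z-exponent 3j − 3(10−j) = 6j − 30.
Set 6j − 30 = 0: j = 5.
C(10,5) = 252; (-2)^5 = -32; 3^5 = 243.
Coefficient = 252 · (-32) · 243 = -1959552.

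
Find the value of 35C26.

70607460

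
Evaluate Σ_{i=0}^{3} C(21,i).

1562

1 + 21 + 210 + 1330 = 1562.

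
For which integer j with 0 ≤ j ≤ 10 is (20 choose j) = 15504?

5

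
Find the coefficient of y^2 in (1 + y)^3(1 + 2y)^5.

73

Coefficient of y^2 = Σ_{j} C(3,j)·1^j·C(5,2-j)·2^(2-j) for j from 0 to 2.
= 40 + 30 + 3 = 73.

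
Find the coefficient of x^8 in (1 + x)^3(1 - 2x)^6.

Coefficient of x^8 = Σ_{j} C(3,j)·1^j·C(6,8-j)·(-2)^(8-j) for j from 2 to 3.
= 192 + (-192) = 0.

0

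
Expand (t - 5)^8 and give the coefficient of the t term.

-625000

The general term is C(8,j)·(t)^j·(-5)^(8-j); the t^1 term has j = 1.
C(8,1) = 8.
Coefficient = C(8,1) · (-5)^7 = 8 · (-78125) = -625000.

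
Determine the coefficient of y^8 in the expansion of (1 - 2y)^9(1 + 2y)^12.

Coefficient of y^8 = Σ_{j} C(9,j)·(-2)^j·C(12,8-j)·2^(8-j) for j from 0 to 8.
= 126720 + (-1824768) + 8515584 + (-17031168) + 15966720 + (-7096320) + 1419264 + (-110592) + 2304 = -32256.

-32256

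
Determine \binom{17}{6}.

12376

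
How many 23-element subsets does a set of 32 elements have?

28048800

C(32,23) = C(32,9) by symmetry.
C(32,9) = (32·31·30·29·28·27·26·25·24) / 9! = 10178348544000 / 362880 = 28048800.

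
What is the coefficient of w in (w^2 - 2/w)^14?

-1025024

General term: C(14,j)·(w^2)^j·(-2/w)^(14-j), with w-exponent 2j − 1(14−j) = 3j − 14.
Set 3j − 14 = 1: j = 5.
C(14,5) = 2002; 1^5 = 1; (-2)^9 = -512.
Coefficient = 2002 · 1 · (-512) = -1025024.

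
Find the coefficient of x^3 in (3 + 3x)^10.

The general term is C(10,j)·(3)^j·(3x)^(10-j); the x^3 term has j = 7.
C(10,7) = 120.
Coefficient = C(10,7) · 3^7 · 3^3 = 120 · 2187 · 27 = 7085880.

7085880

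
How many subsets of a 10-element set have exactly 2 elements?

Choose the 2 positions: C(10,2) = 45.

45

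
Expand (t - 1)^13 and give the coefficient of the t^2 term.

-78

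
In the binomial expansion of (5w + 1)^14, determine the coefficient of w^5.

6256250

The general term is C(14,j)·(5w)^j·(1)^(14-j); the w^5 term has j = 5.
C(14,5) = 2002.
Coefficient = C(14,5) · 5^5 = 2002 · 3125 = 6256250.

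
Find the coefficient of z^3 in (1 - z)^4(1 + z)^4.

0

Coefficient of z^3 = Σ_{j} C(4,j)·(-1)^j·C(4,3-j)·1^(3-j) for j from 0 to 3.
= 4 + (-24) + 24 + (-4) = 0.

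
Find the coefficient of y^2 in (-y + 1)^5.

10

The general term is C(5,j)·(-y)^j·(1)^(5-j); the y^2 term has j = 2.
C(5,2) = 10.
Coefficient = C(5,2) = 10.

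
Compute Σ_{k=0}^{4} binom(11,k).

562

1 + 11 + 55 + 165 + 330 = 562.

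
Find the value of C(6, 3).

20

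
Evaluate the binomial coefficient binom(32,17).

565722720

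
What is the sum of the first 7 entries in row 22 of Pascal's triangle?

110056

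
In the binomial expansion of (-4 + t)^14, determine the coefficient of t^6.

196804608

The general term is C(14,j)·(-4)^j·(t)^(14-j); the t^6 term has j = 8.
C(14,8) = 3003.
Coefficient = C(14,8) · (-4)^8 = 3003 · 65536 = 196804608.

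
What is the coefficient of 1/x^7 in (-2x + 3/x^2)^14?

General term: C(14,j)·(-2x)^j·(3/x^2)^(14-j), with x-exponent 1j − 2(14−j) = 3j − 28.
Set 3j − 28 = -7: j = 7.
C(14,7) = 3432; (-2)^7 = -128; 3^7 = 2187.
Coefficient = 3432 · (-128) · 2187 = -960740352.

-960740352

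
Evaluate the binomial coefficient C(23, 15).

490314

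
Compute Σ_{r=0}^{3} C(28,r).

1 + 28 + 378 + 3276 = 3683.

3683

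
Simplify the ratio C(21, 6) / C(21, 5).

8/3

C(n,k+1)/C(n,k) = (n−k)/(k+1) = (21−5)/(5+1) = 16/6 = 8/3.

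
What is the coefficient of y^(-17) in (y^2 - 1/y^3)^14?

General term: C(14,j)·(y^2)^j·(-1/y^3)^(14-j), with y-exponent 2j − 3(14−j) = 5j − 42.
Set 5j − 42 = -17: j = 5.
C(14,5) = 2002; 1^5 = 1; (-1)^9 = -1.
Coefficient = 2002 · 1 · (-1) = -2002.

-2002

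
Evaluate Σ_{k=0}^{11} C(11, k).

2048

Setting x = 1 in (1+x)^11 gives Σ C(11,k) = 2^11 = 2048.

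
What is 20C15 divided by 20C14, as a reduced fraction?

C(n,k+1)/C(n,k) = (n−k)/(k+1) = (20−14)/(14+1) = 6/15 = 2/5.

2/5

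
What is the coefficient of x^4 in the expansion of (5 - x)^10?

3281250

The general term is C(10,j)·(5)^j·(-x)^(10-j); the x^4 term has j = 6.
C(10,6) = 210.
Coefficient = C(10,6) · 5^6 = 210 · 15625 = 3281250.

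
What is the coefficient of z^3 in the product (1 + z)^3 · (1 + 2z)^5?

Coefficient of z^3 = Σ_{j} C(3,j)·1^j·C(5,3-j)·2^(3-j) for j from 0 to 3.
= 80 + 120 + 30 + 1 = 231.

231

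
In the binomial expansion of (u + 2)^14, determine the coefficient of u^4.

1025024

The general term is C(14,j)·(u)^j·(2)^(14-j); the u^4 term has j = 4.
C(14,4) = 1001.
Coefficient = C(14,4) · 2^10 = 1001 · 1024 = 1025024.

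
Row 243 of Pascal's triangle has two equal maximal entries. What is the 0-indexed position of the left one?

121

For odd n = 243, C(243,m) peaks at m = (n−1)/2 and (n+1)/2; the lower is 121.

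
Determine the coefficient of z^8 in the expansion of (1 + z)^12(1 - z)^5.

Coefficient of z^8 = Σ_{j} C(12,j)·1^j·C(5,8-j)·(-1)^(8-j) for j from 3 to 8.
= (-220) + 2475 + (-7920) + 9240 + (-3960) + 495 = 110.

110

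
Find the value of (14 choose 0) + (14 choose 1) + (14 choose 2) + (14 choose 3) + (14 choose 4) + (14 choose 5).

3473

1 + 14 + 91 + 364 + 1001 + 2002 = 3473.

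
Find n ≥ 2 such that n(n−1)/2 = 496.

32

n(n−1)/2 = 496 ⇒ n(n−1) = 992. Since 32·31 = 992, n = 32.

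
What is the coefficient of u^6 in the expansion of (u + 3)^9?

2268

The general term is C(9,j)·(u)^j·(3)^(9-j); the u^6 term has j = 6.
C(9,6) = 84.
Coefficient = C(9,6) · 3^3 = 84 · 27 = 2268.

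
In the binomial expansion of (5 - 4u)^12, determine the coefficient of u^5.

The general term is C(12,j)·(5)^j·(-4u)^(12-j); the u^5 term has j = 7.
C(12,7) = 792.
Coefficient = C(12,7) · 5^7 · (-4)^5 = 792 · 78125 · (-1024) = -63360000000.

-63360000000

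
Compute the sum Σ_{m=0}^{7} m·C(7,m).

Since m·C(7,m) = 7·C(6,m−1), the sum is 7·2^6 = 7·64 = 448.

448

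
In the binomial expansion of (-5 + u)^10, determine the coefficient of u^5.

The general term is C(10,j)·(-5)^j·(u)^(10-j); the u^5 term has j = 5.
C(10,5) = 252.
Coefficient = C(10,5) · (-5)^5 = 252 · (-3125) = -787500.

-787500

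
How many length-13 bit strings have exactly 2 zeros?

78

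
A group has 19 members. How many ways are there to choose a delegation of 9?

This is C(19,9) = 92378.

92378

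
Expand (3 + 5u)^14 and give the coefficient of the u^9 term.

950167968750

The general term is C(14,j)·(3)^j·(5u)^(14-j); the u^9 term has j = 5.
C(14,5) = 2002.
Coefficient = C(14,5) · 3^5 · 5^9 = 2002 · 243 · 1953125 = 950167968750.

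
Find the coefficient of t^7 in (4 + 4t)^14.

921270484992

The general term is C(14,j)·(4)^j·(4t)^(14-j); the t^7 term has j = 7.
C(14,7) = 3432.
Coefficient = C(14,7) · 4^7 · 4^7 = 3432 · 16384 · 16384 = 921270484992.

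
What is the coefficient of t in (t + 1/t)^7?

35

General term: C(7,j)·(t)^j·(1/t)^(7-j), with t-exponent 1j − 1(7−j) = 2j − 7.
Set 2j − 7 = 1: j = 4.
C(7,4) = 35; 1^4 = 1; 1^3 = 1.
Coefficient = 35 · 1 · 1 = 35.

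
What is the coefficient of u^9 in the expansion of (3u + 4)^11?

17321040

The general term is C(11,j)·(3u)^j·(4)^(11-j); the u^9 term has j = 9.
C(11,9) = 55.
Coefficient = C(11,9) · 3^9 · 4^2 = 55 · 19683 · 16 = 17321040.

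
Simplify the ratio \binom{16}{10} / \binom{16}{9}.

7/10

C(n,k+1)/C(n,k) = (n−k)/(k+1) = (16−9)/(9+1) = 7/10.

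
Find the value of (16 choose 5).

4368

C(16,5) = (16·15·14·13·12) / 5! = 524160 / 120 = 4368.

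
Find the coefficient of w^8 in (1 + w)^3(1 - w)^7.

-3

Coefficient of w^8 = Σ_{j} C(3,j)·1^j·C(7,8-j)·(-1)^(8-j) for j from 1 to 3.
= (-3) + 21 + (-21) = -3.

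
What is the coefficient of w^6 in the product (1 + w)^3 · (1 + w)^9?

924

(1 + w)^3(1 + w)^9 = (1 + w)^12, so the coefficient of w^6 is C(12,6)·1^6 = 924·1 = 924.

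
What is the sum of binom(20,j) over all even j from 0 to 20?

Half of (1+1)^20 + (1−1)^20 gives the even-index sum: 2^19 = 524288.

524288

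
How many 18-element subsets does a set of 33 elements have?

C(33,18) = C(33,15) by symmetry.
C(33,15) = (33·32·31·30·29·28·27·26·25·24·23·22·21·20·19) / 15! = 1356265350621941760000 / 1307674368000 = 1037158320.

1037158320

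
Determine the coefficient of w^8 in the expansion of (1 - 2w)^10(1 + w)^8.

-303

Coefficient of w^8 = Σ_{j} C(10,j)·(-2)^j·C(8,8-j)·1^(8-j) for j from 0 to 8.
= 1 + (-160) + 5040 + (-53760) + 235200 + (-451584) + 376320 + (-122880) + 11520 = -303.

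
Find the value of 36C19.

C(36,19) = C(36,17) by symmetry.
C(36,17) = (36·35·34·33·32·31·30·29·28·27·26·25·24·23·22·21·20) / 17! = 3058021453718104473600000 / 355687428096000 = 8597496600.

8597496600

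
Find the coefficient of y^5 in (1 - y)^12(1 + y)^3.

99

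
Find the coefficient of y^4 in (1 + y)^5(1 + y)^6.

Coefficient of y^4 = Σ_{j} C(5,j)·C(6,4-j) for j from 0 to 4.
= 15 + 100 + 150 + 60 + 5 = 330.

330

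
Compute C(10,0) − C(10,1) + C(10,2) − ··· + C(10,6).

84

The partial alternating sum Σ_{k=0}^{6} (−1)^k C(10,k) = (−1)^6 C(9,6) = 84.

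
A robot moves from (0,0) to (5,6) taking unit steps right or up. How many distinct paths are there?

462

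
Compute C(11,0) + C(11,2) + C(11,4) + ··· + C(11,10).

Even-i terms of row 11 sum to 2^10 = 1024.

1024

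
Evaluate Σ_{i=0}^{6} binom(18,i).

1 + 18 + 153 + 816 + 3060 + 8568 + 18564 = 31180.

31180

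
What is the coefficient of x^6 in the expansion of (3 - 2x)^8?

16128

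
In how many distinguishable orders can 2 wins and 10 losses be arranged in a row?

Choose positions for the wins: C(12,2) = 66.

66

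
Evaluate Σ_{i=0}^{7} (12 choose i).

3302

1 + 12 + 66 + 220 + 495 + 792 + 924 + 792 = 3302.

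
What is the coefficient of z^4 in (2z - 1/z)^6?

-192

General term: C(6,j)·(2z)^j·(-1/z)^(6-j), with z-exponent 1j − 1(6−j) = 2j − 6.
Set 2j − 6 = 4: j = 5.
C(6,5) = 6; 2^5 = 32; (-1)^1 = -1.
Coefficient = 6 · 32 · (-1) = -192.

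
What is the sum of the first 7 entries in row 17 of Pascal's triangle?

21778

1 + 17 + 136 + 680 + 2380 + 6188 + 12376 = 21778.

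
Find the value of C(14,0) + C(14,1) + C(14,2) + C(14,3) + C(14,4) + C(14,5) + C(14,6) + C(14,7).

9908

1 + 14 + 91 + 364 + 1001 + 2002 + 3003 + 3432 = 9908.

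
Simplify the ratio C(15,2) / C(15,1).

C(n,k+1)/C(n,k) = (n−k)/(k+1) = (15−1)/(1+1) = 14/2 = 7.

7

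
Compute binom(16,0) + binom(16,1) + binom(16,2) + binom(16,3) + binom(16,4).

2517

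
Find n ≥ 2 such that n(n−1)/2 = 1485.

55

n(n−1)/2 = 1485 ⇒ n(n−1) = 2970. Since 55·54 = 2970, n = 55.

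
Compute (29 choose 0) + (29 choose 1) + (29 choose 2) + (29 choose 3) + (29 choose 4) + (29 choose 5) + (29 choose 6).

621616

1 + 29 + 406 + 3654 + 23751 + 118755 + 475020 = 621616.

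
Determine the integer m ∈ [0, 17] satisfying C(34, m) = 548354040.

12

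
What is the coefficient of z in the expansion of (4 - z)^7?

The general term is C(7,j)·(4)^j·(-z)^(7-j); the z^1 term has j = 6.
C(7,6) = 7.
Coefficient = C(7,6) · 4^6 · (-1)^1 = 7 · 4096 · (-1) = -28672.

-28672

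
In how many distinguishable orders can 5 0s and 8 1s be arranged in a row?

1287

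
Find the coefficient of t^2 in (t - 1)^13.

-78

The general term is C(13,j)·(t)^j·(-1)^(13-j); the t^2 term has j = 2.
C(13,2) = 78.
Coefficient = C(13,2) · (-1)^11 = 78 · (-1) = -78.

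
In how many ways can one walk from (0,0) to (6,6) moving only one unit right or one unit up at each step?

924

Each path is a sequence of 12 steps with 6 rights: C(12,6) = 924.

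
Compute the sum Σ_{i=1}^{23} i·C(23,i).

96468992

Differentiating (1+x)^23 and setting x=1: Σ i·C(23,i) = 23·2^22 = 96468992.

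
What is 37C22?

9364199760

C(37,22) = C(37,15) by symmetry.
C(37,15) = (37·36·35·34·33·32·31·30·29·28·27·26·25·24·23) / 15! = 12245324002983751680000 / 1307674368000 = 9364199760.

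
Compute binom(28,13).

C(28,13) = (28·27·26·25·24·23·22·21·20·19·18·17·16) / 13! = 233153109116928000 / 6227020800 = 37442160.

37442160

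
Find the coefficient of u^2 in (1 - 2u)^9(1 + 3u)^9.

Coefficient of u^2 = Σ_{j} C(9,j)·(-2)^j·C(9,2-j)·3^(2-j) for j from 0 to 2.
= 324 + (-486) + 144 = -18.

-18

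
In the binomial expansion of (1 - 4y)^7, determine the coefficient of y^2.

336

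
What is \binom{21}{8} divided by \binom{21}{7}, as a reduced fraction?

C(n,k+1)/C(n,k) = (n−k)/(k+1) = (21−7)/(7+1) = 14/8 = 7/4.

7/4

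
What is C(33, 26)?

4272048

C(33,26) = C(33,7) by symmetry.
C(33,7) = (33·32·31·30·29·28·27) / 7! = 21531121920 / 5040 = 4272048.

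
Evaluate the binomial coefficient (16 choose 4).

1820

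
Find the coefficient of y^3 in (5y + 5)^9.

The general term is C(9,j)·(5y)^j·(5)^(9-j); the y^3 term has j = 3.
C(9,3) = 84.
Coefficient = C(9,3) · 5^3 · 5^6 = 84 · 125 · 15625 = 164062500.

164062500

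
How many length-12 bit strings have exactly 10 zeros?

66

Choose the 10 positions: C(12,10) = 66.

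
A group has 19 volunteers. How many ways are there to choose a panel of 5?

This is C(19,5) = 11628.

11628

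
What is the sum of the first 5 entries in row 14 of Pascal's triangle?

1471

1 + 14 + 91 + 364 + 1001 = 1471.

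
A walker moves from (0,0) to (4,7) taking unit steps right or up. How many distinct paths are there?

330

Each path is a sequence of 11 steps with 4 rights: C(11,4) = 330.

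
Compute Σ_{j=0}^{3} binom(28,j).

3683

1 + 28 + 378 + 3276 = 3683.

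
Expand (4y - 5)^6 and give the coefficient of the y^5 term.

The general term is C(6,j)·(4y)^j·(-5)^(6-j); the y^5 term has j = 5.
C(6,5) = 6.
Coefficient = C(6,5) · 4^5 · (-5)^1 = 6 · 1024 · (-5) = -30720.

-30720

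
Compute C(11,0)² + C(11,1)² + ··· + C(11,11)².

Σ C(11,k)² is the coefficient of x^11 in (1+x)^11(1+x)^11 = (1+x)^22, i.e. C(22,11) = 705432.

705432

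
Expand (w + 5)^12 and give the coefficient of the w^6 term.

The general term is C(12,j)·(w)^j·(5)^(12-j); the w^6 term has j = 6.
C(12,6) = 924.
Coefficient = C(12,6) · 5^6 = 924 · 15625 = 14437500.

14437500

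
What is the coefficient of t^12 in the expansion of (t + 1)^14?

91

The general term is C(14,j)·(t)^j·(1)^(14-j); the t^12 term has j = 12.
C(14,12) = 91.
Coefficient = C(14,12) = 91.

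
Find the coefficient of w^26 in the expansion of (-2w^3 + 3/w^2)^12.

General term: C(12,j)·(-2w^3)^j·(3/w^2)^(12-j), with w-exponent 3j − 2(12−j) = 5j − 24.
Set 5j − 24 = 26: j = 10.
C(12,10) = 66; (-2)^10 = 1024; 3^2 = 9.
Coefficient = 66 · 1024 · 9 = 608256.

608256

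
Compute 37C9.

124403620

C(37,9) = (37·36·35·34·33·32·31·30·29) / 9! = 45143585625600 / 362880 = 124403620.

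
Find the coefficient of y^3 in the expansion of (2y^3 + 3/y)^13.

General term: C(13,j)·(2y^3)^j·(3/y)^(13-j), with y-exponent 3j − 1(13−j) = 4j − 13.
Set 4j − 13 = 3: j = 4.
C(13,4) = 715; 2^4 = 16; 3^9 = 19683.
Coefficient = 715 · 16 · 19683 = 225173520.

225173520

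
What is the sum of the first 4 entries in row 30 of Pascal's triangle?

4526

1 + 30 + 435 + 4060 = 4526.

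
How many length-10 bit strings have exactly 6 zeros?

210

Choose the 6 positions: C(10,6) = 210.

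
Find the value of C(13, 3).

C(13,3) = (13·12·11) / 3! = 1716 / 6 = 286.

286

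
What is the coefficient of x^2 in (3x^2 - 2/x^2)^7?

-22680

General term: C(7,j)·(3x^2)^j·(-2/x^2)^(7-j), with x-exponent 2j − 2(7−j) = 4j − 14.
Set 4j − 14 = 2: j = 4.
C(7,4) = 35; 3^4 = 81; (-2)^3 = -8.
Coefficient = 35 · 81 · (-8) = -22680.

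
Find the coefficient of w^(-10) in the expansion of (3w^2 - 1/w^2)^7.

21

General term: C(7,j)·(3w^2)^j·(-1/w^2)^(7-j), with w-exponent 2j − 2(7−j) = 4j − 14.
Set 4j − 14 = -10: j = 1.
C(7,1) = 7; 3^1 = 3; (-1)^6 = 1.
Coefficient = 7 · 3 · 1 = 21.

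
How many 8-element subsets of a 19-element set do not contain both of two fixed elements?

63206

All 8-subsets: C(19,8) = 75582. Those containing both fixed elements: C(17,6) = 12376.
75582 − 12376 = 63206.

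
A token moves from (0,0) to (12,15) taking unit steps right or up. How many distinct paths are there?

17383860

Each path is a sequence of 27 steps with 12 rights: C(27,12) = 17383860.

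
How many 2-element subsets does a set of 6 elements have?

C(6,2) = (6·5) / 2! = 30 / 2 = 15.

15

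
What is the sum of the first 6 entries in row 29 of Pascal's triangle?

1 + 29 + 406 + 3654 + 23751 + 118755 = 146596.

146596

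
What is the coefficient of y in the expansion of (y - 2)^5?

The general term is C(5,j)·(y)^j·(-2)^(5-j); the y^1 term has j = 1.
C(5,1) = 5.
Coefficient = C(5,1) · (-2)^4 = 5 · 16 = 80.

80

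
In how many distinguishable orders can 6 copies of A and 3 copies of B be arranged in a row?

84

Choose positions for the A's: C(9,6) = 84.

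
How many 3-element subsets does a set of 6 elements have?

C(6,3) = (6·5·4) / 3! = 120 / 6 = 20.

20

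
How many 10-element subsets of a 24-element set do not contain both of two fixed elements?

All 10-subsets: C(24,10) = 1961256. Those containing both fixed elements: C(22,8) = 319770.
1961256 − 319770 = 1641486.

1641486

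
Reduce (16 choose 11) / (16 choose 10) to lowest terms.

C(n,k+1)/C(n,k) = (n−k)/(k+1) = (16−10)/(10+1) = 6/11.

6/11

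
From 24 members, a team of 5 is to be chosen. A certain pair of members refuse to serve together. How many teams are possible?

All 5-subsets: C(24,5) = 42504. Those containing both fixed elements: C(22,3) = 1540.
42504 − 1540 = 40964.

40964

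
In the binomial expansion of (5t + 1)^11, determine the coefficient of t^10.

107421875

The general term is C(11,j)·(5t)^j·(1)^(11-j); the t^10 term has j = 10.
C(11,10) = 11.
Coefficient = C(11,10) · 5^10 = 11 · 9765625 = 107421875.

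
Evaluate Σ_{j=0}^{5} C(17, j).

9402

1 + 17 + 136 + 680 + 2380 + 6188 = 9402.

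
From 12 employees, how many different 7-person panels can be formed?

792

This is C(12,7) = 792.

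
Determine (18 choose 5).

8568

C(18,5) = (18·17·16·15·14) / 5! = 1028160 / 120 = 8568.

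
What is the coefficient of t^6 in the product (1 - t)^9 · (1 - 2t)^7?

62608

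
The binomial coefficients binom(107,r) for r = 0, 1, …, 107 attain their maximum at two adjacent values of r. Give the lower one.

53

For odd n = 107, C(107,r) peaks at r = (n−1)/2 and (n+1)/2; the lower is 53.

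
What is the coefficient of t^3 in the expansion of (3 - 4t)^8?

-870912

The general term is C(8,j)·(3)^j·(-4t)^(8-j); the t^3 term has j = 5.
C(8,5) = 56.
Coefficient = C(8,5) · 3^5 · (-4)^3 = 56 · 243 · (-64) = -870912.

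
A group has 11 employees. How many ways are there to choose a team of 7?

330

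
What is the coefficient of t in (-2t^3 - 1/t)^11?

-1320

General term: C(11,j)·(-2t^3)^j·(-1/t)^(11-j), with t-exponent 3j − 1(11−j) = 4j − 11.
Set 4j − 11 = 1: j = 3.
C(11,3) = 165; (-2)^3 = -8; (-1)^8 = 1.
Coefficient = 165 · (-8) · 1 = -1320.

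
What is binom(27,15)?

17383860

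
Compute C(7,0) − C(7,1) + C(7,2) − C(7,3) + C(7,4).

The partial alternating sum Σ_{k=0}^{4} (−1)^k C(7,k) = (−1)^4 C(6,4) = 15.

15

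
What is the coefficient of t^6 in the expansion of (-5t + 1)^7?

109375

The general term is C(7,j)·(-5t)^j·(1)^(7-j); the t^6 term has j = 6.
C(7,6) = 7.
Coefficient = C(7,6) · (-5)^6 = 7 · 15625 = 109375.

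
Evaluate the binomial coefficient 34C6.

1344904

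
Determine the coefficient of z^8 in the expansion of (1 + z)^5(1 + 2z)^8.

47264

Coefficient of z^8 = Σ_{j} C(5,j)·1^j·C(8,8-j)·2^(8-j) for j from 0 to 5.
= 256 + 5120 + 17920 + 17920 + 5600 + 448 = 47264.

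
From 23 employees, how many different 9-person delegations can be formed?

817190

This is C(23,9) = 817190.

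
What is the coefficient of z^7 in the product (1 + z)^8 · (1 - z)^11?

Coefficient of z^7 = Σ_{j} C(8,j)·1^j·C(11,7-j)·(-1)^(7-j) for j from 0 to 7.
= (-330) + 3696 + (-12936) + 18480 + (-11550) + 3080 + (-308) + 8 = 140.

140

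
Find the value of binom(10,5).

252

C(10,5) = (10·9·8·7·6) / 5! = 30240 / 120 = 252.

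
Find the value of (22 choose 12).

C(22,12) = C(22,10) by symmetry.
C(22,10) = (22·21·20·19·18·17·16·15·14·13) / 10! = 2346549004800 / 3628800 = 646646.

646646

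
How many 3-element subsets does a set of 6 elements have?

20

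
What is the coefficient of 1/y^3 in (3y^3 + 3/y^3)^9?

General term: C(9,j)·(3y^3)^j·(3/y^3)^(9-j), with y-exponent 3j − 3(9−j) = 6j − 27.
Set 6j − 27 = -3: j = 4.
C(9,4) = 126; 3^4 = 81; 3^5 = 243.
Coefficient = 126 · 81 · 243 = 2480058.

2480058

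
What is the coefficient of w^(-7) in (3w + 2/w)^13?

General term: C(13,j)·(3w)^j·(2/w)^(13-j), with w-exponent 1j − 1(13−j) = 2j − 13.
Set 2j − 13 = -7: j = 3.
C(13,3) = 286; 3^3 = 27; 2^10 = 1024.
Coefficient = 286 · 27 · 1024 = 7907328.

7907328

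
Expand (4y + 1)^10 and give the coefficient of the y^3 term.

7680

The general term is C(10,j)·(4y)^j·(1)^(10-j); the y^3 term has j = 3.
C(10,3) = 120.
Coefficient = C(10,3) · 4^3 = 120 · 64 = 7680.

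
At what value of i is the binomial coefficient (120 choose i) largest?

C(120,i) is maximized at i = 120/2 = 60.

60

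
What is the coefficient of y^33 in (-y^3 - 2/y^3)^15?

General term: C(15,j)·(-y^3)^j·(-2/y^3)^(15-j), with y-exponent 3j − 3(15−j) = 6j − 45.
Set 6j − 45 = 33: j = 13.
C(15,13) = 105; (-1)^13 = -1; (-2)^2 = 4.
Coefficient = 105 · (-1) · 4 = -420.

-420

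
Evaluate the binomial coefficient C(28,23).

98280

C(28,23) = C(28,5) by symmetry.
C(28,5) = (28·27·26·25·24) / 5! = 11793600 / 120 = 98280.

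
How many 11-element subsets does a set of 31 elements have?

C(31,11) = (31·30·29·28·27·26·25·24·23·22·21) / 11! = 3379847863392000 / 39916800 = 84672315.

84672315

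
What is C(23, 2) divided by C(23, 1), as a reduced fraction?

C(n,k+1)/C(n,k) = (n−k)/(k+1) = (23−1)/(1+1) = 22/2 = 11.

11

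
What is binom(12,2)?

66

C(12,2) = (12·11) / 2! = 132 / 2 = 66.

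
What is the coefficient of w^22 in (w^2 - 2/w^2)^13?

-26

General term: C(13,j)·(w^2)^j·(-2/w^2)^(13-j), with w-exponent 2j − 2(13−j) = 4j − 26.
Set 4j − 26 = 22: j = 12.
C(13,12) = 13; 1^12 = 1; (-2)^1 = -2.
Coefficient = 13 · 1 · (-2) = -26.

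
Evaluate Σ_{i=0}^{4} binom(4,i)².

By Vandermonde's identity, Σ C(4,i)² = C(8,4) = 70.

70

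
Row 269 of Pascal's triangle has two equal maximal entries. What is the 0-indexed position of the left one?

134

For odd n = 269, C(269,r) peaks at r = (n−1)/2 and (n+1)/2; the lesser is 134.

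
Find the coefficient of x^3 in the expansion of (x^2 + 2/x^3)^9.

672

General term: C(9,j)·(x^2)^j·(2/x^3)^(9-j), with x-exponent 2j − 3(9−j) = 5j − 27.
Set 5j − 27 = 3: j = 6.
C(9,6) = 84; 1^6 = 1; 2^3 = 8.
Coefficient = 84 · 1 · 8 = 672.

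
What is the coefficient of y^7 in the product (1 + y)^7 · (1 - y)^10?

Coefficient of y^7 = Σ_{j} C(7,j)·1^j·C(10,7-j)·(-1)^(7-j) for j from 0 to 7.
= (-120) + 1470 + (-5292) + 7350 + (-4200) + 945 + (-70) + 1 = 84.

84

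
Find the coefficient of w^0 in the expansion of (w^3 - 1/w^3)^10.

-252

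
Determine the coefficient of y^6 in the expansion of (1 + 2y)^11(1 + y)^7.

298305

Coefficient of y^6 = Σ_{j} C(11,j)·2^j·C(7,6-j)·1^(6-j) for j from 0 to 6.
= 7 + 462 + 7700 + 46200 + 110880 + 103488 + 29568 = 298305.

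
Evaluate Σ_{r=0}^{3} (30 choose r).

1 + 30 + 435 + 4060 = 4526.

4526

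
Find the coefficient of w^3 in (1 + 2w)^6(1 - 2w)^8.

96

Coefficient of w^3 = Σ_{j} C(6,j)·2^j·C(8,3-j)·(-2)^(3-j) for j from 0 to 3.
= (-448) + 1344 + (-960) + 160 = 96.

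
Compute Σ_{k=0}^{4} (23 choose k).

10903

1 + 23 + 253 + 1771 + 8855 = 10903.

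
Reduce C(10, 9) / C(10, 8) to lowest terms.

2/9

C(n,k+1)/C(n,k) = (n−k)/(k+1) = (10−8)/(8+1) = 2/9.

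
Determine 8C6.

C(8,6) = C(8,2) by symmetry.
C(8,2) = (8·7) / 2! = 56 / 2 = 28.

28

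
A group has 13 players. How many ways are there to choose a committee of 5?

This is C(13,5) = 1287.

1287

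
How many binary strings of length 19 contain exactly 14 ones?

11628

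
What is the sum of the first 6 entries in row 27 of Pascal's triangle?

1 + 27 + 351 + 2925 + 17550 + 80730 = 101584.

101584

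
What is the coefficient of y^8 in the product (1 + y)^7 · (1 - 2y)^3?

Coefficient of y^8 = Σ_{j} C(7,j)·1^j·C(3,8-j)·(-2)^(8-j) for j from 5 to 7.
= (-168) + 84 + (-6) = -90.

-90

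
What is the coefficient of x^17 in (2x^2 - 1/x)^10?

General term: C(10,j)·(2x^2)^j·(-1/x)^(10-j), with x-exponent 2j − 1(10−j) = 3j − 10.
Set 3j − 10 = 17: j = 9.
C(10,9) = 10; 2^9 = 512; (-1)^1 = -1.
Coefficient = 10 · 512 · (-1) = -5120.

-5120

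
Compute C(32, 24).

C(32,24) = C(32,8) by symmetry.
C(32,8) = (32·31·30·29·28·27·26·25) / 8! = 424097856000 / 40320 = 10518300.

10518300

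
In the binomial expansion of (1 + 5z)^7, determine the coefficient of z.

The general term is C(7,j)·(1)^j·(5z)^(7-j); the z^1 term has j = 6.
C(7,6) = 7.
Coefficient = C(7,6) · 5^1 = 7 · 5 = 35.

35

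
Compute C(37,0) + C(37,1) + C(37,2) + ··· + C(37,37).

The entries of row 37 sum to 2^37 = 137438953472.

137438953472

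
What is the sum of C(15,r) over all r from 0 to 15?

32768

Setting x = 1 in (1+x)^15 gives Σ C(15,r) = 2^15 = 32768.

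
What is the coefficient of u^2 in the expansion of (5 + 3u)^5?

The general term is C(5,j)·(5)^j·(3u)^(5-j); the u^2 term has j = 3.
C(5,3) = 10.
Coefficient = C(5,3) · 5^3 · 3^2 = 10 · 125 · 9 = 11250.

11250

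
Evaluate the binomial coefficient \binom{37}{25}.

C(37,25) = C(37,12) by symmetry.
C(37,12) = (37·36·35·34·33·32·31·30·29·28·27·26) / 12! = 887342319056793600 / 479001600 = 1852482996.

1852482996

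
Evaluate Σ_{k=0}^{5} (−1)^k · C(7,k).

The partial alternating sum Σ_{k=0}^{5} (−1)^k C(7,k) = (−1)^5 C(6,5) = -6.

-6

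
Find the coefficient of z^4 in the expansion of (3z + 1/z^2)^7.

General term: C(7,j)·(3z)^j·(1/z^2)^(7-j), with z-exponent 1j − 2(7−j) = 3j − 14.
Set 3j − 14 = 4: j = 6.
C(7,6) = 7; 3^6 = 729; 1^1 = 1.
Coefficient = 7 · 729 · 1 = 5103.

5103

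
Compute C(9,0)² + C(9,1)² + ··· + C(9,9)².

Σ C(9,k)² is the coefficient of x^9 in (1+x)^9(1+x)^9 = (1+x)^18, i.e. C(18,9) = 48620.

48620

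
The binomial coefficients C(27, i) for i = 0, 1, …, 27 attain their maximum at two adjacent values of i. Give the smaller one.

For odd n = 27, C(27,i) peaks at i = (n−1)/2 and (n+1)/2; the smaller is 13.

13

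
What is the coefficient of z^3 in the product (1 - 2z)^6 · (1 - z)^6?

Coefficient of z^3 = Σ_{j} C(6,j)·(-2)^j·C(6,3-j)·(-1)^(3-j) for j from 0 to 3.
= (-20) + (-180) + (-360) + (-160) = -720.

-720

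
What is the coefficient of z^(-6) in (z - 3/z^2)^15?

General term: C(15,j)·(z)^j·(-3/z^2)^(15-j), with z-exponent 1j − 2(15−j) = 3j − 30.
Set 3j − 30 = -6: j = 8.
C(15,8) = 6435; 1^8 = 1; (-3)^7 = -2187.
Coefficient = 6435 · 1 · (-2187) = -14073345.

-14073345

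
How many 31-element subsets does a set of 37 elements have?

2324784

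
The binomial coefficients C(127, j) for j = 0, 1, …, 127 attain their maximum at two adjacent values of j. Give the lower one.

63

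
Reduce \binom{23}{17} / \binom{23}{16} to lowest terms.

C(n,k+1)/C(n,k) = (n−k)/(k+1) = (23−16)/(16+1) = 7/17.

7/17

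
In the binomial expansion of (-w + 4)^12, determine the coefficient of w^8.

The general term is C(12,j)·(-w)^j·(4)^(12-j); the w^8 term has j = 8.
C(12,8) = 495.
Coefficient = C(12,8) · 4^4 = 495 · 256 = 126720.

126720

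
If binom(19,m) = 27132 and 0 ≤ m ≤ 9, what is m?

6

C(19,m) increases on 0 ≤ m ≤ 9. C(19,5) = 11628 and C(19,6) = 27132, so m = 6.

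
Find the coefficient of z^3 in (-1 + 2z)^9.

The general term is C(9,j)·(-1)^j·(2z)^(9-j); the z^3 term has j = 6.
C(9,6) = 84.
Coefficient = C(9,6) · 2^3 = 84 · 8 = 672.

672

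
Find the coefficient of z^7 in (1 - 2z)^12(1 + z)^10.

Coefficient of z^7 = Σ_{j} C(12,j)·(-2)^j·C(10,7-j)·1^(7-j) for j from 0 to 7.
= 120 + (-5040) + 66528 + (-369600) + 950400 + (-1140480) + 591360 + (-101376) = -8088.

-8088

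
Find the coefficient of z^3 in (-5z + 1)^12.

-27500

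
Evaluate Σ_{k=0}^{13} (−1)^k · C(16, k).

-105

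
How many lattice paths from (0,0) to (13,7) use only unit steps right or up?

77520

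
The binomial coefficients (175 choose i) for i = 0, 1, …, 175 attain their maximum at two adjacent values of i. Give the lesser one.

For odd n = 175, C(175,i) peaks at i = (n−1)/2 and (n+1)/2; the lesser is 87.

87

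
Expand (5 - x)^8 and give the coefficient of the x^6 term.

700

The general term is C(8,j)·(5)^j·(-x)^(8-j); the x^6 term has j = 2.
C(8,2) = 28.
Coefficient = C(8,2) · 5^2 = 28 · 25 = 700.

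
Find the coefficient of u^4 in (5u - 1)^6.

9375

The general term is C(6,j)·(5u)^j·(-1)^(6-j); the u^4 term has j = 4.
C(6,4) = 15.
Coefficient = C(6,4) · 5^4 = 15 · 625 = 9375.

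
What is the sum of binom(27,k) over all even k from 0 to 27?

Even-k terms of row 27 sum to 2^26 = 67108864.

67108864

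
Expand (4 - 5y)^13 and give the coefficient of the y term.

-1090519040

The general term is C(13,j)·(4)^j·(-5y)^(13-j); the y^1 term has j = 12.
C(13,12) = 13.
Coefficient = C(13,12) · 4^12 · (-5)^1 = 13 · 16777216 · (-5) = -1090519040.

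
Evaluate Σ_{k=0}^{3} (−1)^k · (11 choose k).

-120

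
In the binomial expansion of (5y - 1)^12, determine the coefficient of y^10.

The general term is C(12,j)·(5y)^j·(-1)^(12-j); the y^10 term has j = 10.
C(12,10) = 66.
Coefficient = C(12,10) · 5^10 = 66 · 9765625 = 644531250.

644531250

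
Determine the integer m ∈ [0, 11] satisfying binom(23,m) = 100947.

6

C(23,m) increases on 0 ≤ m ≤ 11. C(23,5) = 33649 and C(23,6) = 100947, so m = 6.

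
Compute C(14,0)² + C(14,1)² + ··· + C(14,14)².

By Vandermonde's identity, Σ C(14,j)² = C(28,14) = 40116600.

40116600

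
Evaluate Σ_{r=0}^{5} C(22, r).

35443

1 + 22 + 231 + 1540 + 7315 + 26334 = 35443.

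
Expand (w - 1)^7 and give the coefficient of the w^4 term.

The general term is C(7,j)·(w)^j·(-1)^(7-j); the w^4 term has j = 4.
C(7,4) = 35.
Coefficient = C(7,4) · (-1)^3 = 35 · (-1) = -35.

-35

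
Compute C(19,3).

969

C(19,3) = (19·18·17) / 3! = 5814 / 6 = 969.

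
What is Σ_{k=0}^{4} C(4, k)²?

By Vandermonde's identity, Σ C(4,k)² = C(8,4) = 70.

70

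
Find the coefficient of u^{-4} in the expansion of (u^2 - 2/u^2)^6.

General term: C(6,j)·(u^2)^j·(-2/u^2)^(6-j), with u-exponent 2j − 2(6−j) = 4j − 12.
Set 4j − 12 = -4: j = 2.
C(6,2) = 15; 1^2 = 1; (-2)^4 = 16.
Coefficient = 15 · 1 · 16 = 240.

240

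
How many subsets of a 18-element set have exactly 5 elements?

Choose the 5 positions: C(18,5) = 8568.

8568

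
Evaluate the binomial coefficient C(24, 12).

2704156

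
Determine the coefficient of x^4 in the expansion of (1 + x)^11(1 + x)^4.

1365

Coefficient of x^4 = Σ_{j} C(11,j)·C(4,4-j) for j from 0 to 4.
= 1 + 44 + 330 + 660 + 330 = 1365.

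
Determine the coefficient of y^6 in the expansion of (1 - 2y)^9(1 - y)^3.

24192

Coefficient of y^6 = Σ_{j} C(9,j)·(-2)^j·C(3,6-j)·(-1)^(6-j) for j from 3 to 6.
= 672 + 6048 + 12096 + 5376 = 24192.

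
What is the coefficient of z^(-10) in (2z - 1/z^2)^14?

192192

General term: C(14,j)·(2z)^j·(-1/z^2)^(14-j), with z-exponent 1j − 2(14−j) = 3j − 28.
Set 3j − 28 = -10: j = 6.
C(14,6) = 3003; 2^6 = 64; (-1)^8 = 1.
Coefficient = 3003 · 64 · 1 = 192192.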